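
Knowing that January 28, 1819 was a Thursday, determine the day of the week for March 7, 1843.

Tuesday

Day-of-year of January 28, 1819: 28.
Day-of-year of March 7, 1843: 66.
1819 has 365 days, so 365 − 28 = 337 days remain in 1819.
Full years 1820–1842: 17 common + 6 leap = 17×365 + 6×366 = 8401 days.
Total: 337 + 8401 + 66 = 8804 days.
8804 mod 7 = 5, so 5 days after Thursday is Tuesday.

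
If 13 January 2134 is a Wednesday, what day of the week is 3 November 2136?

Saturday

January 13, 2134 → January 13, 2135: 365 days.
January 13, 2135 → January 13, 2136: 365 days.
January 2136: 31 − 13 = 18 days remain.
Then 9 full months totalling 274 days.
November 1–3, 2136: 3 days.
Residual: 295 days.
Total: 1025 days.
1025 mod 7 = 3, so 3 days after Wednesday is Saturday.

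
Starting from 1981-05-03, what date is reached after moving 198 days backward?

1980-10-17

Count 198 days before May 3, 1981:
Day-of-year of October 17, 1980: 291.
Day-of-year of May 3, 1981: 123.
1980 has 366 days, so 366 − 291 = 75 days remain in 1980.
Total: 75 + 123 = 198 days.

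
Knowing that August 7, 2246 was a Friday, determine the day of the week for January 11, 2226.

Count forward from the earlier date (January 11, 2226) to the later (August 7, 2246):
From January 11, 2226 to January 11, 2246: 20 years, of which 5 contain a Feb 29 — 15×365 + 5×366 = 7305 days.
January 2246: 31 − 11 = 20 days remain.
Then February 2246 (28), March (31), April (30), May (31), June (30), July (31): 28 + 31 + 30 + 31 + 30 + 31 = 181 days.
August 1–7, 2246: 7 days.
Residual: 208 days.
Total: 7513 days.
7513 mod 7 = 2, so 2 days before Friday is Wednesday.

Wednesday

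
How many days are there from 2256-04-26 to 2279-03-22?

8365

From April 26, 2256 to April 26, 2278: 22 years, of which 5 contain a Feb 29 — 17×365 + 5×366 = 8035 days.
April 2278: 30 − 26 = 4 days remain.
Then 10 full months totalling 304 days.
March 1–22, 2279: 22 days.
Residual: 330 days.
Total: 8365 days.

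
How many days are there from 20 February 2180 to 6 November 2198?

Day-of-year of February 20, 2180: 51.
Day-of-year of November 6, 2198: 310.
2180 has 366 days, so 366 − 51 = 315 days remain in 2180.
Full years 2181–2197: 13 common + 4 leap = 13×365 + 4×366 = 6209 days.
Total: 315 + 6209 + 310 = 6834 days.

6834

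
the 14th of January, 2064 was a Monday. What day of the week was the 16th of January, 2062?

Count forward from the earlier date (January 16, 2062) to the later (January 14, 2064):
January 2062: 31 − 16 = 15 days remain.
Then 23 full months totalling 699 days.
January 1–14, 2064: 14 days.
Total: 15 + 699 + 14 = 728 days.
728 is a multiple of 7, so the 16th of January, 2062 falls on the same weekday: Monday.

Monday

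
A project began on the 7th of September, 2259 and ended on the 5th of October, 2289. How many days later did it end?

10986

From September 7, 2259 to September 7, 2289: 30 years, of which 8 contain a Feb 29 — 22×365 + 8×366 = 10958 days.
September 2289: 30 − 7 = 23 days remain.
October 1–5, 2289: 5 days.
Residual: 28 days.
Total: 10986 days.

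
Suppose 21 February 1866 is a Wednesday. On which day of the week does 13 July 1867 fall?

February 1866: 28 − 21 = 7 days remain (1866 is not a leap year, so February has 28 days).
Then 16 full months totalling 487 days.
July 1–13, 1867: 13 days.
Total: 7 + 487 + 13 = 507 days.
507 mod 7 = 3, so 3 days after Wednesday is Saturday.

Saturday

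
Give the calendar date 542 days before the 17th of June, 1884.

the 23rd of December, 1882

Count 542 days before June 17, 1884:
December 1882: 31 − 23 = 8 days remain.
Then 17 full months totalling 517 days.
June 1–17, 1884: 17 days.
Total: 8 + 517 + 17 = 542 days.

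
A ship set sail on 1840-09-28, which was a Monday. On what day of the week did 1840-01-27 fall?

Count forward from the earlier date (January 27, 1840) to the later (September 28, 1840):
January 1840: 31 − 27 = 4 days remain.
Then February 1840 (29), March (31), April (30), May (31), June (30), July (31), August (31): 29 + 31 + 30 + 31 + 30 + 31 + 31 = 213 days.
September 1–28, 1840: 28 days.
Total: 4 + 213 + 28 = 245 days.
245 is a multiple of 7, so 1840-01-27 falls on the same weekday: Monday.

Monday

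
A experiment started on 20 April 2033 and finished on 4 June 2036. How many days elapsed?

April 20, 2033 → April 20, 2034: 365 days.
April 20, 2034 → April 20, 2035: 365 days.
April 20, 2035 → April 20, 2036: 366 days (2036 is a leap year).
April 2036: 30 − 20 = 10 days remain.
Then May (31): 31 days.
June 1–4, 2036: 4 days.
Residual: 45 days.
Total: 1141 days.

1141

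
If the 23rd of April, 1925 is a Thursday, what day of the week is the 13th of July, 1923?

Friday

Count forward from the earlier date (July 13, 1923) to the later (April 23, 1925):
Day-of-year of July 13, 1923: 194.
Day-of-year of April 23, 1925: 113.
1923 has 365 days, so 365 − 194 = 171 days remain in 1923.
Full years: 1924: 366. Sum = 366.
Total: 171 + 366 + 113 = 650 days.
650 mod 7 = 6, so 6 days before Thursday is Friday.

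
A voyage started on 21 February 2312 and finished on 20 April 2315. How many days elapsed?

1154

Day-of-year of February 21, 2312: 52.
Day-of-year of April 20, 2315: 110.
2312 has 366 days, so 366 − 52 = 314 days remain in 2312.
Full years: 2313: 365; 2314: 365. Sum = 730.
Total: 314 + 730 + 110 = 1154 days.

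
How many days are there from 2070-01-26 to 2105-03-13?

Day-of-year of January 26, 2070: 26.
Day-of-year of March 13, 2105: 72.
2070 has 365 days, so 365 − 26 = 339 days remain in 2070.
Full years 2071–2104: 26 common + 8 leap = 26×365 + 8×366 = 12418 days.
Total: 339 + 12418 + 72 = 12829 days.

12829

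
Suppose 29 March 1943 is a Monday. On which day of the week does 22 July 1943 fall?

March 1943: 31 − 29 = 2 days remain.
Then April (30), May (31), June (30): 30 + 31 + 30 = 91 days.
July 1–22, 1943: 22 days.
Total: 2 + 91 + 22 = 115 days.
115 mod 7 = 3, so 3 days after Monday is Thursday.

Thursday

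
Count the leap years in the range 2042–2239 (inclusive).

Years divisible by 4: 2044, 2048, …, 2236 — 49 in all.
Of these, 2100, 2200 are divisible by 100 but not 400, so not leap.
Leap years: 49 − 2 = 47.

47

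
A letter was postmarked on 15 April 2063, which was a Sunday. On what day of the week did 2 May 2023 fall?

Count forward from the earlier date (May 2, 2023) to the later (April 15, 2063):
Day-of-year of May 2, 2023: 122.
Day-of-year of April 15, 2063: 105.
2023 has 365 days, so 365 − 122 = 243 days remain in 2023.
Full years 2024–2062: 29 common + 10 leap = 29×365 + 10×366 = 14245 days.
Total: 243 + 14245 + 105 = 14593 days.
14593 mod 7 = 5, so 5 days before Sunday is Tuesday.

Tuesday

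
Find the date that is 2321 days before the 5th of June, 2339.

the 26th of January, 2333

Count 2321 days before June 5, 2339:
January 26, 2333 → January 26, 2334: 365 days.
January 26, 2334 → January 26, 2335: 365 days.
January 26, 2335 → January 26, 2336: 365 days.
January 26, 2336 → January 26, 2337: 366 days (2336 is a leap year).
January 26, 2337 → January 26, 2338: 365 days.
January 26, 2338 → January 26, 2339: 365 days.
January 2339: 31 − 26 = 5 days remain.
Then February 2339 (28), March (31), April (30), May (31): 28 + 31 + 30 + 31 = 120 days.
June 1–5, 2339: 5 days.
Residual: 130 days.
Total: 2321 days.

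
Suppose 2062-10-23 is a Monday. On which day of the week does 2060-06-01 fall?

Tuesday

Count forward from the earlier date (June 1, 2060) to the later (October 23, 2062):
June 1, 2060 → June 1, 2061: 365 days.
June 1, 2061 → June 1, 2062: 365 days.
June 2062: 30 − 1 = 29 days remain.
Then July (31), August (31), September (30): 31 + 31 + 30 = 92 days.
October 1–23, 2062: 23 days.
Residual: 144 days.
Total: 874 days.
874 mod 7 = 6, so 6 days before Monday is Tuesday.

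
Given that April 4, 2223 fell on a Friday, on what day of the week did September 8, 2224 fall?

Wednesday

Day-of-year of April 4, 2223: 94.
Day-of-year of September 8, 2224: 252.
2223 has 365 days, so 365 − 94 = 271 days remain in 2223.
Total: 271 + 252 = 523 days.
523 mod 7 = 5, so 5 days after Friday is Wednesday.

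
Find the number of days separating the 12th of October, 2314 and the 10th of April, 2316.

546

October 12, 2314 → October 12, 2315: 365 days.
October 2315: 31 − 12 = 19 days remain.
Then November (30), December (31), January (31), February 2316 (29), March (31): 30 + 31 + 31 + 29 + 31 = 152 days.
April 1–10, 2316: 10 days.
Residual: 181 days.
Total: 546 days.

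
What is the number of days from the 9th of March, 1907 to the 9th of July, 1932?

Day-of-year of March 9, 1907: 68.
Day-of-year of July 9, 1932: 191.
1907 has 365 days, so 365 − 68 = 297 days remain in 1907.
Full years 1908–1931: 18 common + 6 leap = 18×365 + 6×366 = 8766 days.
Total: 297 + 8766 + 191 = 9254 days.

9254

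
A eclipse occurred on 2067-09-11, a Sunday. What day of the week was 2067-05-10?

Count forward from the earlier date (May 10, 2067) to the later (September 11, 2067):
May 2067: 31 − 10 = 21 days remain.
Then June (30), July (31), August (31): 30 + 31 + 31 = 92 days.
September 1–11, 2067: 11 days.
Total: 21 + 92 + 11 = 124 days.
124 mod 7 = 5, so 5 days before Sunday is Tuesday.

Tuesday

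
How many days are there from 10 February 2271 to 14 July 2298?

10016

Day-of-year of February 10, 2271: 41.
Day-of-year of July 14, 2298: 195.
2271 has 365 days, so 365 − 41 = 324 days remain in 2271.
Full years 2272–2297: 19 common + 7 leap = 19×365 + 7×366 = 9497 days.
Total: 324 + 9497 + 195 = 10016 days.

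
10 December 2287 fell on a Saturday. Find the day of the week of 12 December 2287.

Monday

Within December 2287: 12 − 10 = 2 days.
2 mod 7 = 2, so 2 days after Saturday is Monday.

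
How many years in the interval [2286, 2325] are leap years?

9

Years divisible by 4 in [2286, 2325]: 2288, 2292, 2296, 2300, 2304, 2308, 2312, 2316, 2320, 2324.
Of these, 2300 is divisible by 100 but not 400, so not leap.
Leap years: 10 − 1 = 9.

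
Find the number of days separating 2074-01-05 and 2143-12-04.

25534

From January 5, 2074 to January 5, 2143: 69 years, of which 16 contain a Feb 29 — 53×365 + 16×366 = 25201 days.
(2100 is not a leap year (divisible by 100 but not 400).)
January 2143: 31 − 5 = 26 days remain.
Then 10 full months totalling 303 days.
December 1–4, 2143: 4 days.
Residual: 333 days.
Total: 25534 days.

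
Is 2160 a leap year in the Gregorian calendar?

Yes

2160 is a leap year.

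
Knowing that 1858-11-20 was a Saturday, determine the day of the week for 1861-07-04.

November 20, 1858 → November 20, 1859: 365 days.
November 20, 1859 → November 20, 1860: 366 days (1860 is a leap year).
November 1860: 30 − 20 = 10 days remain.
Then December (31), January (31), February 1861 (28), March (31), April (30), May (31), June (30): 31 + 31 + 28 + 31 + 30 + 31 + 30 = 212 days.
July 1–4, 1861: 4 days.
Residual: 226 days.
Total: 957 days.
957 mod 7 = 5, so 5 days after Saturday is Thursday.

Thursday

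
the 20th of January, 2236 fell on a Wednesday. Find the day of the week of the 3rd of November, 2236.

January 2236: 31 − 20 = 11 days remain.
Then 9 full months totalling 274 days.
November 1–3, 2236: 3 days.
Total: 11 + 274 + 3 = 288 days.
288 mod 7 = 1, so 1 day after Wednesday is Thursday.

Thursday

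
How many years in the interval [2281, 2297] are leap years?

Years divisible by 4 in [2281, 2297]: 2284, 2288, 2292, 2296.
No century exceptions apply. Count: 4.

4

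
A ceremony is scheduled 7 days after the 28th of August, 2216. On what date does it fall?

the 4th of September, 2216

Count 7 days after August 28, 2216:
August 2216: 31 − 28 = 3 days remain.
September 1–4, 2216: 4 days.
Total: 3 + 4 = 7 days.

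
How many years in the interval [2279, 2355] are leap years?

18

Years divisible by 4: 2280, 2284, …, 2352 — 19 in all.
Of these, 2300 is divisible by 100 but not 400, so not leap.
Leap years: 19 − 1 = 18.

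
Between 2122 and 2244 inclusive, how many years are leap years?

Years divisible by 4: 2124, 2128, …, 2244 — 31 in all.
Of these, 2200 is divisible by 100 but not 400, so not leap.
Leap years: 31 − 1 = 30.

30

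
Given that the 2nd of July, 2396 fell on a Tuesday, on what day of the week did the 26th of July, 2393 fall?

Count forward from the earlier date (July 26, 2393) to the later (July 2, 2396):
July 26, 2393 → July 26, 2394: 365 days.
July 26, 2394 → July 26, 2395: 365 days.
July 2395: 31 − 26 = 5 days remain.
Then 11 full months totalling 335 days.
July 1–2, 2396: 2 days.
Residual: 342 days.
Total: 1072 days.
1072 mod 7 = 1, so 1 day before Tuesday is Monday.

Monday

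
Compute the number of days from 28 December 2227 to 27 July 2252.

8978

Day-of-year of December 28, 2227: 362.
Day-of-year of July 27, 2252: 209.
2227 has 365 days, so 365 − 362 = 3 days remain in 2227.
Full years 2228–2251: 18 common + 6 leap = 18×365 + 6×366 = 8766 days.
Total: 3 + 8766 + 209 = 8978 days.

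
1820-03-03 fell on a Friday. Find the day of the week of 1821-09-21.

Friday

Day-of-year of March 3, 1820: 63.
Day-of-year of September 21, 1821: 264.
1820 has 366 days, so 366 − 63 = 303 days remain in 1820.
Total: 303 + 264 = 567 days.
567 is a multiple of 7, so 1821-09-21 falls on the same weekday: Friday.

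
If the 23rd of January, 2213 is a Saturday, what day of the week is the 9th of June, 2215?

Friday

January 2213: 31 − 23 = 8 days remain.
Then 28 full months totalling 850 days.
June 1–9, 2215: 9 days.
Total: 8 + 850 + 9 = 867 days.
867 mod 7 = 6, so 6 days after Saturday is Friday.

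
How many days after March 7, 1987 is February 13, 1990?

March 7, 1987 → March 7, 1988: 366 days (1988 is a leap year).
March 7, 1988 → March 7, 1989: 365 days.
March 1989: 31 − 7 = 24 days remain.
Then 10 full months totalling 306 days.
February 1–13, 1990: 13 days (1990 is not a leap year).
Residual: 343 days.
Total: 1074 days.

1074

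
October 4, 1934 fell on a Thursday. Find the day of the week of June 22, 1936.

October 1934: 31 − 4 = 27 days remain.
Then 19 full months totalling 578 days.
June 1–22, 1936: 22 days.
Total: 27 + 578 + 22 = 627 days.
627 mod 7 = 4, so 4 days after Thursday is Monday.

Monday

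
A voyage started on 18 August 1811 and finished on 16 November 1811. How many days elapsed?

90

August 1811: 31 − 18 = 13 days remain.
Then September (30), October (31): 30 + 31 = 61 days.
November 1–16, 1811: 16 days.
Total: 13 + 61 + 16 = 90 days.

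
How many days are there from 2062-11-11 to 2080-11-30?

6594

Day-of-year of November 11, 2062: 315.
Day-of-year of November 30, 2080: 335.
2062 has 365 days, so 365 − 315 = 50 days remain in 2062.
Full years 2063–2079: 13 common + 4 leap = 13×365 + 4×366 = 6209 days.
Total: 50 + 6209 + 335 = 6594 days.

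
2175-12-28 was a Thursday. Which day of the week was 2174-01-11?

Count forward from the earlier date (January 11, 2174) to the later (December 28, 2175):
Day-of-year of January 11, 2174: 11.
Day-of-year of December 28, 2175: 362.
2174 has 365 days, so 365 − 11 = 354 days remain in 2174.
Total: 354 + 362 = 716 days.
716 mod 7 = 2, so 2 days before Thursday is Tuesday.

Tuesday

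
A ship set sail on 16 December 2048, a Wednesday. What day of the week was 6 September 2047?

Count forward from the earlier date (September 6, 2047) to the later (December 16, 2048):
Day-of-year of September 6, 2047: 249.
Day-of-year of December 16, 2048: 351.
2047 has 365 days, so 365 − 249 = 116 days remain in 2047.
Total: 116 + 351 = 467 days.
467 mod 7 = 5, so 5 days before Wednesday is Friday.

Friday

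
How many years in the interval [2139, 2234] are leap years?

23

Years divisible by 4: 2140, 2144, …, 2232 — 24 in all.
Of these, 2200 is divisible by 100 but not 400, so not leap.
Leap years: 24 − 1 = 23.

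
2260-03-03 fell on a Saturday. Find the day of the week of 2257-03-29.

Sunday

Count forward from the earlier date (March 29, 2257) to the later (March 3, 2260):
Day-of-year of March 29, 2257: 88.
Day-of-year of March 3, 2260: 63.
2257 has 365 days, so 365 − 88 = 277 days remain in 2257.
Full years: 2258: 365; 2259: 365. Sum = 730.
Total: 277 + 730 + 63 = 1070 days.
1070 mod 7 = 6, so 6 days before Saturday is Sunday.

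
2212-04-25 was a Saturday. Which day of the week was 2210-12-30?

Sunday

Count forward from the earlier date (December 30, 2210) to the later (April 25, 2212):
December 2210: 31 − 30 = 1 day remains.
Then 15 full months totalling 456 days.
April 1–25, 2212: 25 days.
Total: 1 + 456 + 25 = 482 days.
482 mod 7 = 6, so 6 days before Saturday is Sunday.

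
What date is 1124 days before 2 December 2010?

4 November 2007

Count 1124 days before December 2, 2010:
November 4, 2007 → November 4, 2008: 366 days (2008 is a leap year).
November 4, 2008 → November 4, 2009: 365 days.
November 4, 2009 → November 4, 2010: 365 days.
November 2010: 30 − 4 = 26 days remain.
December 1–2, 2010: 2 days.
Residual: 28 days.
Total: 1124 days.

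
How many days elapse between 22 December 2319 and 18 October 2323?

December 22, 2319 → December 22, 2320: 366 days (2320 is a leap year).
December 22, 2320 → December 22, 2321: 365 days.
December 22, 2321 → December 22, 2322: 365 days.
December 2322: 31 − 22 = 9 days remain.
Then 9 full months totalling 273 days.
October 1–18, 2323: 18 days.
Residual: 300 days.
Total: 1396 days.

1396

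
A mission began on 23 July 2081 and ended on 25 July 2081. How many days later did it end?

Within July 2081: 25 − 23 = 2 days.

2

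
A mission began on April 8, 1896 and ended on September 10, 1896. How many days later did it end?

155

April 1896: 30 − 8 = 22 days remain.
Then May (31), June (30), July (31), August (31): 31 + 30 + 31 + 31 = 123 days.
September 1–10, 1896: 10 days.
Total: 22 + 123 + 10 = 155 days.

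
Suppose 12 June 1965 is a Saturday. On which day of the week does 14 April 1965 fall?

Count forward from the earlier date (April 14, 1965) to the later (June 12, 1965):
April 1965: 30 − 14 = 16 days remain.
Then May (31): 31 days.
June 1–12, 1965: 12 days.
Total: 16 + 31 + 12 = 59 days.
59 mod 7 = 3, so 3 days before Saturday is Wednesday.

Wednesday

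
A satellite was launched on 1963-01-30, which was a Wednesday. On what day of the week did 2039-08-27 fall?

Day-of-year of January 30, 1963: 30.
Day-of-year of August 27, 2039: 239.
1963 has 365 days, so 365 − 30 = 335 days remain in 1963.
Full years 1964–2038: 56 common + 19 leap = 56×365 + 19×366 = 27394 days.
Total: 335 + 27394 + 239 = 27968 days.
27968 mod 7 = 3, so 3 days after Wednesday is Saturday.

Saturday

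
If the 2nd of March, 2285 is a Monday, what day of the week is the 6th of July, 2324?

From March 2, 2285 to March 2, 2324: 39 years, of which 9 contain a Feb 29 — 30×365 + 9×366 = 14244 days.
(2300 is not a leap year (divisible by 100 but not 400).)
March 2324: 31 − 2 = 29 days remain.
Then April (30), May (31), June (30): 30 + 31 + 30 = 91 days.
July 1–6, 2324: 6 days.
Residual: 126 days.
Total: 14370 days.
14370 mod 7 = 6, so 6 days after Monday is Sunday.

Sunday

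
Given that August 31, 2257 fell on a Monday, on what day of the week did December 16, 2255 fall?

Sunday

Count forward from the earlier date (December 16, 2255) to the later (August 31, 2257):
Day-of-year of December 16, 2255: 350.
Day-of-year of August 31, 2257: 243.
2255 has 365 days, so 365 − 350 = 15 days remain in 2255.
Full years: 2256: 366. Sum = 366.
Total: 15 + 366 + 243 = 624 days.
624 mod 7 = 1, so 1 day before Monday is Sunday.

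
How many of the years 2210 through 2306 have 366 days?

23

Years divisible by 4: 2212, 2216, …, 2304 — 24 in all.
Of these, 2300 is divisible by 100 but not 400, so not leap.
Leap years: 24 − 1 = 23.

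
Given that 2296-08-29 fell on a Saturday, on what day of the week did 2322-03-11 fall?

Saturday

Day-of-year of August 29, 2296: 242.
Day-of-year of March 11, 2322: 70.
2296 has 366 days, so 366 − 242 = 124 days remain in 2296.
Full years 2297–2321: 20 common + 5 leap = 20×365 + 5×366 = 9130 days.
Total: 124 + 9130 + 70 = 9324 days.
9324 is a multiple of 7, so 2322-03-11 falls on the same weekday: Saturday.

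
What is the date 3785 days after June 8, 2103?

October 18, 2113

Count 3785 days after June 8, 2103:
Day-of-year of June 8, 2103: 159.
Day-of-year of October 18, 2113: 291.
2103 has 365 days, so 365 − 159 = 206 days remain in 2103.
Full years 2104–2112: 6 common + 3 leap = 6×365 + 3×366 = 3288 days.
Total: 206 + 3288 + 291 = 3785 days.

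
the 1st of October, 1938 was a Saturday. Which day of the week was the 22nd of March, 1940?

Friday

October 1, 1938 → October 1, 1939: 365 days.
October 1939: 31 − 1 = 30 days remain.
Then November (30), December (31), January (31), February 1940 (29): 30 + 31 + 31 + 29 = 121 days.
March 1–22, 1940: 22 days.
Residual: 173 days.
Total: 538 days.
538 mod 7 = 6, so 6 days after Saturday is Friday.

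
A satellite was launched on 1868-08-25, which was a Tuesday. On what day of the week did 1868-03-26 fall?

Thursday

Count forward from the earlier date (March 26, 1868) to the later (August 25, 1868):
March 1868: 31 − 26 = 5 days remain.
Then April (30), May (31), June (30), July (31): 30 + 31 + 30 + 31 = 122 days.
August 1–25, 1868: 25 days.
Total: 5 + 122 + 25 = 152 days.
152 mod 7 = 5, so 5 days before Tuesday is Thursday.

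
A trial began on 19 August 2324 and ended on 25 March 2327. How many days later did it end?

Day-of-year of August 19, 2324: 232.
Day-of-year of March 25, 2327: 84.
2324 has 366 days, so 366 − 232 = 134 days remain in 2324.
Full years: 2325: 365; 2326: 365. Sum = 730.
Total: 134 + 730 + 84 = 948 days.

948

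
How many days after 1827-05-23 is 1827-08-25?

94

May 1827: 31 − 23 = 8 days remain.
Then June (30), July (31): 30 + 31 = 61 days.
August 1–25, 1827: 25 days.
Total: 8 + 61 + 25 = 94 days.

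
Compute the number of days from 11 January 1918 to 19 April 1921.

January 11, 1918 → January 11, 1919: 365 days.
January 11, 1919 → January 11, 1920: 365 days.
January 11, 1920 → January 11, 1921: 366 days (1920 is a leap year).
January 1921: 31 − 11 = 20 days remain.
Then February 1921 (28), March (31): 28 + 31 = 59 days.
April 1–19, 1921: 19 days.
Residual: 98 days.
Total: 1194 days.

1194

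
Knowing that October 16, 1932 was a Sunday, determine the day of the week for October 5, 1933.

Day-of-year of October 16, 1932: 290.
Day-of-year of October 5, 1933: 278.
1932 has 366 days, so 366 − 290 = 76 days remain in 1932.
Total: 76 + 278 = 354 days.
354 mod 7 = 4, so 4 days after Sunday is Thursday.

Thursday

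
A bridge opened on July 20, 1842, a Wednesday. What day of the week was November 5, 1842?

July 1842: 31 − 20 = 11 days remain.
Then August (31), September (30), October (31): 31 + 30 + 31 = 92 days.
November 1–5, 1842: 5 days.
Total: 11 + 92 + 5 = 108 days.
108 mod 7 = 3, so 3 days after Wednesday is Saturday.

Saturday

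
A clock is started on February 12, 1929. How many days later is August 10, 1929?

February 1929: 28 − 12 = 16 days remain (1929 is not a leap year, so February has 28 days).
Then March (31), April (30), May (31), June (30), July (31): 31 + 30 + 31 + 30 + 31 = 153 days.
August 1–10, 1929: 10 days.
Total: 16 + 153 + 10 = 179 days.

179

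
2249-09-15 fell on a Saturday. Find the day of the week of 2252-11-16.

September 15, 2249 → September 15, 2250: 365 days.
September 15, 2250 → September 15, 2251: 365 days.
September 15, 2251 → September 15, 2252: 366 days (2252 is a leap year).
September 2252: 30 − 15 = 15 days remain.
Then October (31): 31 days.
November 1–16, 2252: 16 days.
Residual: 62 days.
Total: 1158 days.
1158 mod 7 = 3, so 3 days after Saturday is Tuesday.

Tuesday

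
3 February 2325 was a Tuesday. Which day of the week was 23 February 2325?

Within February 2325: 23 − 3 = 20 days.
20 mod 7 = 6, so 6 days after Tuesday is Monday.

Monday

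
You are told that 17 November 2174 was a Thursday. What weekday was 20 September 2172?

Sunday

Count forward from the earlier date (September 20, 2172) to the later (November 17, 2174):
Day-of-year of September 20, 2172: 264.
Day-of-year of November 17, 2174: 321.
2172 has 366 days, so 366 − 264 = 102 days remain in 2172.
Full years: 2173: 365. Sum = 365.
Total: 102 + 365 + 321 = 788 days.
788 mod 7 = 4, so 4 days before Thursday is Sunday.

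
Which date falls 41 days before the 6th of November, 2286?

the 26th of September, 2286

Count 41 days before November 6, 2286:
September 2286: 30 − 26 = 4 days remain.
Then October (31): 31 days.
November 1–6, 2286: 6 days.
Total: 4 + 31 + 6 = 41 days.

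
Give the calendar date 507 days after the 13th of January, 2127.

the 3rd of June, 2128

Count 507 days after January 13, 2127:
January 13, 2127 → January 13, 2128: 365 days.
January 2128: 31 − 13 = 18 days remain.
Then February 2128 (29), March (31), April (30), May (31): 29 + 31 + 30 + 31 = 121 days.
June 1–3, 2128: 3 days.
Residual: 142 days.
Total: 507 days.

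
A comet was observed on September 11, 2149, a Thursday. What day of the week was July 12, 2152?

September 11, 2149 → September 11, 2150: 365 days.
September 11, 2150 → September 11, 2151: 365 days.
September 2151: 30 − 11 = 19 days remain.
Then 9 full months totalling 274 days.
July 1–12, 2152: 12 days.
Residual: 305 days.
Total: 1035 days.
1035 mod 7 = 6, so 6 days after Thursday is Wednesday.

Wednesday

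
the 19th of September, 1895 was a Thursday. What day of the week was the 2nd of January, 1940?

From September 19, 1895 to September 19, 1939: 44 years, of which 10 contain a Feb 29 — 34×365 + 10×366 = 16070 days.
(1900 is not a leap year (divisible by 100 but not 400).)
September 1939: 30 − 19 = 11 days remain.
Then October (31), November (30), December (31): 31 + 30 + 31 = 92 days.
January 1–2, 1940: 2 days.
Residual: 105 days.
Total: 16175 days.
16175 mod 7 = 5, so 5 days after Thursday is Tuesday.

Tuesday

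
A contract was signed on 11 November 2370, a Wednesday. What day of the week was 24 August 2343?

Tuesday

Count forward from the earlier date (August 24, 2343) to the later (November 11, 2370):
Day-of-year of August 24, 2343: 236.
Day-of-year of November 11, 2370: 315.
2343 has 365 days, so 365 − 236 = 129 days remain in 2343.
Full years 2344–2369: 19 common + 7 leap = 19×365 + 7×366 = 9497 days.
Total: 129 + 9497 + 315 = 9941 days.
9941 mod 7 = 1, so 1 day before Wednesday is Tuesday.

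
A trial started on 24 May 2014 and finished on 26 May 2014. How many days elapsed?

Within May 2014: 26 − 24 = 2 days.

2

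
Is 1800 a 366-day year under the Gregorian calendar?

1800 is not a leap year (divisible by 100 but not 400).

No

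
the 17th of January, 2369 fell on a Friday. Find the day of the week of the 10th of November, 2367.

Friday

Count forward from the earlier date (November 10, 2367) to the later (January 17, 2369):
Day-of-year of November 10, 2367: 314.
Day-of-year of January 17, 2369: 17.
2367 has 365 days, so 365 − 314 = 51 days remain in 2367.
Full years: 2368: 366. Sum = 366.
Total: 51 + 366 + 17 = 434 days.
434 is a multiple of 7, so the 10th of November, 2367 falls on the same weekday: Friday.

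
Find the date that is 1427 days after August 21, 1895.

July 18, 1899

Count 1427 days after August 21, 1895:
August 21, 1895 → August 21, 1896: 366 days (1896 is a leap year).
August 21, 1896 → August 21, 1897: 365 days.
August 21, 1897 → August 21, 1898: 365 days.
August 1898: 31 − 21 = 10 days remain.
Then 10 full months totalling 303 days.
July 1–18, 1899: 18 days.
Residual: 331 days.
Total: 1427 days.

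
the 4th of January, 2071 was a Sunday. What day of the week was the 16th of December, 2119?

From January 4, 2071 to January 4, 2119: 48 years, of which 11 contain a Feb 29 — 37×365 + 11×366 = 17531 days.
(2100 is not a leap year (divisible by 100 but not 400).)
January 2119: 31 − 4 = 27 days remain.
Then 10 full months totalling 303 days.
December 1–16, 2119: 16 days.
Residual: 346 days.
Total: 17877 days.
17877 mod 7 = 6, so 6 days after Sunday is Saturday.

Saturday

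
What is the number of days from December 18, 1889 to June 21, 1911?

From December 18, 1889 to December 18, 1910: 21 years, of which 4 contain a Feb 29 — 17×365 + 4×366 = 7669 days.
(1900 is not a leap year (divisible by 100 but not 400).)
December 1910: 31 − 18 = 13 days remain.
Then January (31), February 1911 (28), March (31), April (30), May (31): 31 + 28 + 31 + 30 + 31 = 151 days.
June 1–21, 1911: 21 days.
Residual: 185 days.
Total: 7854 days.

7854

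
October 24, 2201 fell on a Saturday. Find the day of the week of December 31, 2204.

Day-of-year of October 24, 2201: 297.
Day-of-year of December 31, 2204: 366.
2201 has 365 days, so 365 − 297 = 68 days remain in 2201.
Full years: 2202: 365; 2203: 365. Sum = 730.
Total: 68 + 730 + 366 = 1164 days.
1164 mod 7 = 2, so 2 days after Saturday is Monday.

Monday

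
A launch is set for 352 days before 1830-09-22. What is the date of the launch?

1829-10-05

Count 352 days before September 22, 1830:
Day-of-year of October 5, 1829: 278.
Day-of-year of September 22, 1830: 265.
1829 has 365 days, so 365 − 278 = 87 days remain in 1829.
Total: 87 + 265 = 352 days.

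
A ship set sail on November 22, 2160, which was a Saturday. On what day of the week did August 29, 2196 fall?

Day-of-year of November 22, 2160: 327.
Day-of-year of August 29, 2196: 242.
2160 has 366 days, so 366 − 327 = 39 days remain in 2160.
Full years 2161–2195: 27 common + 8 leap = 27×365 + 8×366 = 12783 days.
Total: 39 + 12783 + 242 = 13064 days.
13064 mod 7 = 2, so 2 days after Saturday is Monday.

Monday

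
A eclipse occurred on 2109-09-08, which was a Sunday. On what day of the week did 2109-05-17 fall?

Friday

Count forward from the earlier date (May 17, 2109) to the later (September 8, 2109):
May 2109: 31 − 17 = 14 days remain.
Then June (30), July (31), August (31): 30 + 31 + 31 = 92 days.
September 1–8, 2109: 8 days.
Total: 14 + 92 + 8 = 114 days.
114 mod 7 = 2, so 2 days before Sunday is Friday.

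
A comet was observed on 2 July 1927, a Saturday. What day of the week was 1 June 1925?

Count forward from the earlier date (June 1, 1925) to the later (July 2, 1927):
June 1, 1925 → June 1, 1926: 365 days.
June 1, 1926 → June 1, 1927: 365 days.
June 1927: 30 − 1 = 29 days remain.
July 1–2, 1927: 2 days.
Residual: 31 days.
Total: 761 days.
761 mod 7 = 5, so 5 days before Saturday is Monday.

Monday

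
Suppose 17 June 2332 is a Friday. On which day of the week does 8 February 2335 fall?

June 17, 2332 → June 17, 2333: 365 days.
June 17, 2333 → June 17, 2334: 365 days.
June 2334: 30 − 17 = 13 days remain.
Then July (31), August (31), September (30), October (31), November (30), December (31), January (31): 31 + 31 + 30 + 31 + 30 + 31 + 31 = 215 days.
February 1–8, 2335: 8 days (2335 is not a leap year).
Residual: 236 days.
Total: 966 days.
966 is a multiple of 7, so 8 February 2335 falls on the same weekday: Friday.

Friday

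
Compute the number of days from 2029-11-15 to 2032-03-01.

837

November 15, 2029 → November 15, 2030: 365 days.
November 15, 2030 → November 15, 2031: 365 days.
November 2031: 30 − 15 = 15 days remain.
Then December (31), January (31), February 2032 (29): 31 + 31 + 29 = 91 days.
March 1, 2032: 1 day.
Residual: 107 days.
Total: 837 days.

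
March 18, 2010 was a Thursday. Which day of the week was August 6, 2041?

From March 18, 2010 to March 18, 2041: 31 years, of which 8 contain a Feb 29 — 23×365 + 8×366 = 11323 days.
March 2041: 31 − 18 = 13 days remain.
Then April (30), May (31), June (30), July (31): 30 + 31 + 30 + 31 = 122 days.
August 1–6, 2041: 6 days.
Residual: 141 days.
Total: 11464 days.
11464 mod 7 = 5, so 5 days after Thursday is Tuesday.

Tuesday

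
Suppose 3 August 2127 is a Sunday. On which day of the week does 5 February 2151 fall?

Friday

From August 3, 2127 to August 3, 2150: 23 years, of which 6 contain a Feb 29 — 17×365 + 6×366 = 8401 days.
August 2150: 31 − 3 = 28 days remain.
Then September (30), October (31), November (30), December (31), January (31): 30 + 31 + 30 + 31 + 31 = 153 days.
February 1–5, 2151: 5 days (2151 is not a leap year).
Residual: 186 days.
Total: 8587 days.
8587 mod 7 = 5, so 5 days after Sunday is Friday.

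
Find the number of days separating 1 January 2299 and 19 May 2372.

26801

From January 1, 2299 to January 1, 2372: 73 years, of which 17 contain a Feb 29 — 56×365 + 17×366 = 26662 days.
(2300 is not a leap year (divisible by 100 but not 400).)
January 2372: 31 − 1 = 30 days remain.
Then February 2372 (29), March (31), April (30): 29 + 31 + 30 = 90 days.
May 1–19, 2372: 19 days.
Residual: 139 days.
Total: 26801 days.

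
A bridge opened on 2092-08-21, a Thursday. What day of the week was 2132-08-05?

Day-of-year of August 21, 2092: 234.
Day-of-year of August 5, 2132: 218.
2092 has 366 days, so 366 − 234 = 132 days remain in 2092.
Full years 2093–2131: 31 common + 8 leap = 31×365 + 8×366 = 14243 days.
Total: 132 + 14243 + 218 = 14593 days.
14593 mod 7 = 5, so 5 days after Thursday is Tuesday.

Tuesday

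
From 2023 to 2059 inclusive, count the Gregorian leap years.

Years divisible by 4 in [2023, 2059]: 2024, 2028, 2032, 2036, 2040, 2044, 2048, 2052, 2056.
No century exceptions apply. Count: 9.

9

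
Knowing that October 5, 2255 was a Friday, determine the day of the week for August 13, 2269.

Friday

Day-of-year of October 5, 2255: 278.
Day-of-year of August 13, 2269: 225.
2255 has 365 days, so 365 − 278 = 87 days remain in 2255.
Full years 2256–2268: 9 common + 4 leap = 9×365 + 4×366 = 4749 days.
Total: 87 + 4749 + 225 = 5061 days.
5061 is a multiple of 7, so August 13, 2269 falls on the same weekday: Friday.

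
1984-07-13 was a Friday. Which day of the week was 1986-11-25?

Tuesday

July 13, 1984 → July 13, 1985: 365 days.
July 13, 1985 → July 13, 1986: 365 days.
July 1986: 31 − 13 = 18 days remain.
Then August (31), September (30), October (31): 31 + 30 + 31 = 92 days.
November 1–25, 1986: 25 days.
Residual: 135 days.
Total: 865 days.
865 mod 7 = 4, so 4 days after Friday is Tuesday.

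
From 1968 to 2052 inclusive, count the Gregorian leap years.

Years divisible by 4: 1968, 1972, …, 2052 — 22 in all.
2000 is divisible by 400, so still leap.
No century exceptions apply. Count: 22.

22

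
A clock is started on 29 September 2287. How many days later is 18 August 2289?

689

Day-of-year of September 29, 2287: 272.
Day-of-year of August 18, 2289: 230.
2287 has 365 days, so 365 − 272 = 93 days remain in 2287.
Full years: 2288: 366. Sum = 366.
Total: 93 + 366 + 230 = 689 days.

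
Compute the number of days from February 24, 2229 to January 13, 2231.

February 2229: 28 − 24 = 4 days remain (2229 is not a leap year, so February has 28 days).
Then 22 full months totalling 671 days.
January 1–13, 2231: 13 days.
Total: 4 + 671 + 13 = 688 days.

688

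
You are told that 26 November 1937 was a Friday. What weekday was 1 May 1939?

Monday

November 26, 1937 → November 26, 1938: 365 days.
November 1938: 30 − 26 = 4 days remain.
Then December (31), January (31), February 1939 (28), March (31), April (30): 31 + 31 + 28 + 31 + 30 = 151 days.
May 1, 1939: 1 day.
Residual: 156 days.
Total: 521 days.
521 mod 7 = 3, so 3 days after Friday is Monday.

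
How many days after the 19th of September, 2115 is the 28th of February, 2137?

7833

From September 19, 2115 to September 19, 2136: 21 years, of which 6 contain a Feb 29 — 15×365 + 6×366 = 7671 days.
September 2136: 30 − 19 = 11 days remain.
Then October (31), November (30), December (31), January (31): 31 + 30 + 31 + 31 = 123 days.
February 1–28, 2137: 28 days (2137 is not a leap year).
Residual: 162 days.
Total: 7833 days.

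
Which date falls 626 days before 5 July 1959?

17 October 1957

Count 626 days before July 5, 1959:
Day-of-year of October 17, 1957: 290.
Day-of-year of July 5, 1959: 186.
1957 has 365 days, so 365 − 290 = 75 days remain in 1957.
Full years: 1958: 365. Sum = 365.
Total: 75 + 365 + 186 = 626 days.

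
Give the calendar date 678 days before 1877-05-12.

1875-07-04

Count 678 days before May 12, 1877:
July 1875: 31 − 4 = 27 days remain.
Then 21 full months totalling 639 days.
May 1–12, 1877: 12 days.
Total: 27 + 639 + 12 = 678 days.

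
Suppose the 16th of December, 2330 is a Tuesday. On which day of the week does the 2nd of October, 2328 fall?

Count forward from the earlier date (October 2, 2328) to the later (December 16, 2330):
October 2328: 31 − 2 = 29 days remain.
Then 25 full months totalling 760 days.
December 1–16, 2330: 16 days.
Total: 29 + 760 + 16 = 805 days.
805 is a multiple of 7, so the 2nd of October, 2328 falls on the same weekday: Tuesday.

Tuesday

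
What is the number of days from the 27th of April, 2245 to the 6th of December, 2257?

From April 27, 2245 to April 27, 2257: 12 years, of which 3 contain a Feb 29 — 9×365 + 3×366 = 4383 days.
April 2257: 30 − 27 = 3 days remain.
Then May (31), June (30), July (31), August (31), September (30), October (31), November (30): 31 + 30 + 31 + 31 + 30 + 31 + 30 = 214 days.
December 1–6, 2257: 6 days.
Residual: 223 days.
Total: 4606 days.

4606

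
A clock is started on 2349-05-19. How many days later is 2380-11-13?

From May 19, 2349 to May 19, 2380: 31 years, of which 8 contain a Feb 29 — 23×365 + 8×366 = 11323 days.
May 2380: 31 − 19 = 12 days remain.
Then June (30), July (31), August (31), September (30), October (31): 30 + 31 + 31 + 30 + 31 = 153 days.
November 1–13, 2380: 13 days.
Residual: 178 days.
Total: 11501 days.

11501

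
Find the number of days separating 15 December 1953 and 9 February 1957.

Day-of-year of December 15, 1953: 349.
Day-of-year of February 9, 1957: 40.
1953 has 365 days, so 365 − 349 = 16 days remain in 1953.
Full years: 1954: 365; 1955: 365; 1956: 366. Sum = 1096.
Total: 16 + 1096 + 40 = 1152 days.

1152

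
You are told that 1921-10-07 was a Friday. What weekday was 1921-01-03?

Monday

Count forward from the earlier date (January 3, 1921) to the later (October 7, 1921):
January 1921: 31 − 3 = 28 days remain.
Then February 1921 (28), March (31), April (30), May (31), June (30), July (31), August (31), September (30): 28 + 31 + 30 + 31 + 30 + 31 + 31 + 30 = 242 days.
October 1–7, 1921: 7 days.
Total: 28 + 242 + 7 = 277 days.
277 mod 7 = 4, so 4 days before Friday is Monday.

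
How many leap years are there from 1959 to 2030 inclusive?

18

Years divisible by 4: 1960, 1964, …, 2028 — 18 in all.
2000 is divisible by 400, so still leap.
No century exceptions apply. Count: 18.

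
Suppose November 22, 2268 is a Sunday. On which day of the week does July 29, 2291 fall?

Wednesday

From November 22, 2268 to November 22, 2290: 22 years, of which 5 contain a Feb 29 — 17×365 + 5×366 = 8035 days.
November 2290: 30 − 22 = 8 days remain.
Then December (31), January (31), February 2291 (28), March (31), April (30), May (31), June (30): 31 + 31 + 28 + 31 + 30 + 31 + 30 = 212 days.
July 1–29, 2291: 29 days.
Residual: 249 days.
Total: 8284 days.
8284 mod 7 = 3, so 3 days after Sunday is Wednesday.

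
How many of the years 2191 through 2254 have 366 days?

Years divisible by 4: 2192, 2196, …, 2252 — 16 in all.
Of these, 2200 is divisible by 100 but not 400, so not leap.
Leap years: 16 − 1 = 15.

15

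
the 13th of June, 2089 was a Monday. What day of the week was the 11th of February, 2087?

Tuesday

Count forward from the earlier date (February 11, 2087) to the later (June 13, 2089):
Day-of-year of February 11, 2087: 42.
Day-of-year of June 13, 2089: 164.
2087 has 365 days, so 365 − 42 = 323 days remain in 2087.
Full years: 2088: 366. Sum = 366.
Total: 323 + 366 + 164 = 853 days.
853 mod 7 = 6, so 6 days before Monday is Tuesday.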